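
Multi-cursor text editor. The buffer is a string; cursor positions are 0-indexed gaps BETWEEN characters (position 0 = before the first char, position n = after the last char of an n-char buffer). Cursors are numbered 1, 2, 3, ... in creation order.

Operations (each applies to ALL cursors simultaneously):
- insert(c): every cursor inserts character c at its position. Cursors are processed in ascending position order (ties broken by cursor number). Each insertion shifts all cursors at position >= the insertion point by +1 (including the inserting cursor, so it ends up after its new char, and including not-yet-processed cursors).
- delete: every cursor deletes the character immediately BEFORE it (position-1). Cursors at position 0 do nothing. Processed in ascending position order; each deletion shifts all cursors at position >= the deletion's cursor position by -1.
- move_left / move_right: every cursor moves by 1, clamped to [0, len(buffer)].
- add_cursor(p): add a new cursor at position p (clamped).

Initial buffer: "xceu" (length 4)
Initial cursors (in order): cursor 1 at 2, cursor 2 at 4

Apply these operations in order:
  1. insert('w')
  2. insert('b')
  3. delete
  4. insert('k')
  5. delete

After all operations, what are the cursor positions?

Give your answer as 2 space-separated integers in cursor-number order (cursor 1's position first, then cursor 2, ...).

Answer: 3 6

Derivation:
After op 1 (insert('w')): buffer="xcweuw" (len 6), cursors c1@3 c2@6, authorship ..1..2
After op 2 (insert('b')): buffer="xcwbeuwb" (len 8), cursors c1@4 c2@8, authorship ..11..22
After op 3 (delete): buffer="xcweuw" (len 6), cursors c1@3 c2@6, authorship ..1..2
After op 4 (insert('k')): buffer="xcwkeuwk" (len 8), cursors c1@4 c2@8, authorship ..11..22
After op 5 (delete): buffer="xcweuw" (len 6), cursors c1@3 c2@6, authorship ..1..2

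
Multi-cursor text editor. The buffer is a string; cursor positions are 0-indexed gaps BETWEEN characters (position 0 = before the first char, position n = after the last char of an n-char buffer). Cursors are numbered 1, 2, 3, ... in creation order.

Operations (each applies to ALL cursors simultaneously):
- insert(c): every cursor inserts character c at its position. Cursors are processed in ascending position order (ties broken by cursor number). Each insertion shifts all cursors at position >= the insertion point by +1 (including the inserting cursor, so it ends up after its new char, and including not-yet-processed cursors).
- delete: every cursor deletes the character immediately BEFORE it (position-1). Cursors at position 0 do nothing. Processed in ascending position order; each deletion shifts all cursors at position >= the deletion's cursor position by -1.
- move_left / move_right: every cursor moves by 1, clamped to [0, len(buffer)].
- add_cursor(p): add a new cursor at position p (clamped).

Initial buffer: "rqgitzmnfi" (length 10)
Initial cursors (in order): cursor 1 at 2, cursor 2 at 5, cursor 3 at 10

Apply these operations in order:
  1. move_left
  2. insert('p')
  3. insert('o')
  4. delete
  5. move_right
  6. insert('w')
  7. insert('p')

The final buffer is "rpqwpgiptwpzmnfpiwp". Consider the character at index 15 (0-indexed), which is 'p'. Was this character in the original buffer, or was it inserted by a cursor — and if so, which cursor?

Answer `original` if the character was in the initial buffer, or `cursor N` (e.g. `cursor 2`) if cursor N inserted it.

After op 1 (move_left): buffer="rqgitzmnfi" (len 10), cursors c1@1 c2@4 c3@9, authorship ..........
After op 2 (insert('p')): buffer="rpqgiptzmnfpi" (len 13), cursors c1@2 c2@6 c3@12, authorship .1...2.....3.
After op 3 (insert('o')): buffer="rpoqgipotzmnfpoi" (len 16), cursors c1@3 c2@8 c3@15, authorship .11...22.....33.
After op 4 (delete): buffer="rpqgiptzmnfpi" (len 13), cursors c1@2 c2@6 c3@12, authorship .1...2.....3.
After op 5 (move_right): buffer="rpqgiptzmnfpi" (len 13), cursors c1@3 c2@7 c3@13, authorship .1...2.....3.
After op 6 (insert('w')): buffer="rpqwgiptwzmnfpiw" (len 16), cursors c1@4 c2@9 c3@16, authorship .1.1..2.2....3.3
After op 7 (insert('p')): buffer="rpqwpgiptwpzmnfpiwp" (len 19), cursors c1@5 c2@11 c3@19, authorship .1.11..2.22....3.33
Authorship (.=original, N=cursor N): . 1 . 1 1 . . 2 . 2 2 . . . . 3 . 3 3
Index 15: author = 3

Answer: cursor 3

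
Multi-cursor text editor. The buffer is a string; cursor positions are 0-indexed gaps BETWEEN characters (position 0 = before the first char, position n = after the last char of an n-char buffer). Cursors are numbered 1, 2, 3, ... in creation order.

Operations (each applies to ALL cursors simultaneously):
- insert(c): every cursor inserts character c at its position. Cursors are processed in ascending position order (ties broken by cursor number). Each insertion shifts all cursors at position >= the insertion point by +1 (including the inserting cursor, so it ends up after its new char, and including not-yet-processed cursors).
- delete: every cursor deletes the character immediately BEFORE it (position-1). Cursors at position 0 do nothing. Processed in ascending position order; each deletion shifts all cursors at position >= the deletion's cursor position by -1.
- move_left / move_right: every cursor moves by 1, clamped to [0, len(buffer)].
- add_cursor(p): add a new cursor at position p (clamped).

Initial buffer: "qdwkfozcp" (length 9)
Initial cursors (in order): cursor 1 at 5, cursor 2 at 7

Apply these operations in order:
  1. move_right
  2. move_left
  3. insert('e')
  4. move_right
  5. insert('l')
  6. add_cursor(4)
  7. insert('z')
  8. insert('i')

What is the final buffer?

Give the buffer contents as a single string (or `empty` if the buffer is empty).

After op 1 (move_right): buffer="qdwkfozcp" (len 9), cursors c1@6 c2@8, authorship .........
After op 2 (move_left): buffer="qdwkfozcp" (len 9), cursors c1@5 c2@7, authorship .........
After op 3 (insert('e')): buffer="qdwkfeozecp" (len 11), cursors c1@6 c2@9, authorship .....1..2..
After op 4 (move_right): buffer="qdwkfeozecp" (len 11), cursors c1@7 c2@10, authorship .....1..2..
After op 5 (insert('l')): buffer="qdwkfeolzeclp" (len 13), cursors c1@8 c2@12, authorship .....1.1.2.2.
After op 6 (add_cursor(4)): buffer="qdwkfeolzeclp" (len 13), cursors c3@4 c1@8 c2@12, authorship .....1.1.2.2.
After op 7 (insert('z')): buffer="qdwkzfeolzzeclzp" (len 16), cursors c3@5 c1@10 c2@15, authorship ....3.1.11.2.22.
After op 8 (insert('i')): buffer="qdwkzifeolzizeclzip" (len 19), cursors c3@6 c1@12 c2@18, authorship ....33.1.111.2.222.

Answer: qdwkzifeolzizeclzip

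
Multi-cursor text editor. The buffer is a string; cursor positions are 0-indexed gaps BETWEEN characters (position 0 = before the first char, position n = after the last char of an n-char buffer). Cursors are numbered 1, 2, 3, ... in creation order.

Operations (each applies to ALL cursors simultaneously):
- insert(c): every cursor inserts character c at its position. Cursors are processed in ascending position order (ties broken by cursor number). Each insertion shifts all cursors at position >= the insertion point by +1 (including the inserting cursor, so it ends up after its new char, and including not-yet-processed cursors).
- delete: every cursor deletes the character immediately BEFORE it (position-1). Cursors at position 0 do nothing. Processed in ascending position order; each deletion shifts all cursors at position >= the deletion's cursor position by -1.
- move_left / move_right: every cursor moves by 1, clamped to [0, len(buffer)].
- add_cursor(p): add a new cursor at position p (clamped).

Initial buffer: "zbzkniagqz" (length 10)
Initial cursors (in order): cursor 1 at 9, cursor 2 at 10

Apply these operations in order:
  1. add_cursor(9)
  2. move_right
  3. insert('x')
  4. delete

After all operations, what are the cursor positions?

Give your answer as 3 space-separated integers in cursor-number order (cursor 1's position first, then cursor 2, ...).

Answer: 10 10 10

Derivation:
After op 1 (add_cursor(9)): buffer="zbzkniagqz" (len 10), cursors c1@9 c3@9 c2@10, authorship ..........
After op 2 (move_right): buffer="zbzkniagqz" (len 10), cursors c1@10 c2@10 c3@10, authorship ..........
After op 3 (insert('x')): buffer="zbzkniagqzxxx" (len 13), cursors c1@13 c2@13 c3@13, authorship ..........123
After op 4 (delete): buffer="zbzkniagqz" (len 10), cursors c1@10 c2@10 c3@10, authorship ..........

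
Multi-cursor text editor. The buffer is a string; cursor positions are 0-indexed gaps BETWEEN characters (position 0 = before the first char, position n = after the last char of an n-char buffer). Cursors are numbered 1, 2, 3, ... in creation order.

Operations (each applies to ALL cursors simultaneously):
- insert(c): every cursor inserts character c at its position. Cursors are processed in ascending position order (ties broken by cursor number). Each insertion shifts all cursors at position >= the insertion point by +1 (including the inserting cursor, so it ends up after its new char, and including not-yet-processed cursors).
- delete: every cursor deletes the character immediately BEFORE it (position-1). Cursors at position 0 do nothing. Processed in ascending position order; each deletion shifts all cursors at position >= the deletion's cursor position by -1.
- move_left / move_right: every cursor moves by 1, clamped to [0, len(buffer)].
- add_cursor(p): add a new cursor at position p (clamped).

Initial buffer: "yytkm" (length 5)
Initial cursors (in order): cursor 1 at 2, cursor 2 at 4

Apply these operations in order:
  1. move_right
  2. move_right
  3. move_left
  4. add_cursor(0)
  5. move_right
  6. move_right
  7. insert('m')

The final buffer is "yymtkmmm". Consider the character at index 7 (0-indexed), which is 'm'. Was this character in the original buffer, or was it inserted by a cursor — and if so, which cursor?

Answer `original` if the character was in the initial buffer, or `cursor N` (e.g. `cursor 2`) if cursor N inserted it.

Answer: cursor 2

Derivation:
After op 1 (move_right): buffer="yytkm" (len 5), cursors c1@3 c2@5, authorship .....
After op 2 (move_right): buffer="yytkm" (len 5), cursors c1@4 c2@5, authorship .....
After op 3 (move_left): buffer="yytkm" (len 5), cursors c1@3 c2@4, authorship .....
After op 4 (add_cursor(0)): buffer="yytkm" (len 5), cursors c3@0 c1@3 c2@4, authorship .....
After op 5 (move_right): buffer="yytkm" (len 5), cursors c3@1 c1@4 c2@5, authorship .....
After op 6 (move_right): buffer="yytkm" (len 5), cursors c3@2 c1@5 c2@5, authorship .....
After op 7 (insert('m')): buffer="yymtkmmm" (len 8), cursors c3@3 c1@8 c2@8, authorship ..3...12
Authorship (.=original, N=cursor N): . . 3 . . . 1 2
Index 7: author = 2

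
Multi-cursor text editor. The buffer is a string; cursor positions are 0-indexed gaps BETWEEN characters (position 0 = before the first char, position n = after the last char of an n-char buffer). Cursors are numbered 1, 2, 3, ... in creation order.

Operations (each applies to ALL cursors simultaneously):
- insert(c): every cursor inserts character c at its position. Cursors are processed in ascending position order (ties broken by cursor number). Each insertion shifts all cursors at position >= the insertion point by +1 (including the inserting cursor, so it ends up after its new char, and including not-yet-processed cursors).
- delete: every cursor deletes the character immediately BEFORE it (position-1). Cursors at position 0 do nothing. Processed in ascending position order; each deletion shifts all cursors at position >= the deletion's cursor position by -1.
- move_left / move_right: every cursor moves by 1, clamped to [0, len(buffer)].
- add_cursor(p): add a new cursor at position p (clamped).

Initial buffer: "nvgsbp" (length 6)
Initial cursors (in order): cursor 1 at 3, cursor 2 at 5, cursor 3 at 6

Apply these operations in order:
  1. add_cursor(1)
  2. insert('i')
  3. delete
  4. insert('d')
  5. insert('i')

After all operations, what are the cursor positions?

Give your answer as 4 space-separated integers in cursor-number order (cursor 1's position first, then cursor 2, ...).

Answer: 7 11 14 3

Derivation:
After op 1 (add_cursor(1)): buffer="nvgsbp" (len 6), cursors c4@1 c1@3 c2@5 c3@6, authorship ......
After op 2 (insert('i')): buffer="nivgisbipi" (len 10), cursors c4@2 c1@5 c2@8 c3@10, authorship .4..1..2.3
After op 3 (delete): buffer="nvgsbp" (len 6), cursors c4@1 c1@3 c2@5 c3@6, authorship ......
After op 4 (insert('d')): buffer="ndvgdsbdpd" (len 10), cursors c4@2 c1@5 c2@8 c3@10, authorship .4..1..2.3
After op 5 (insert('i')): buffer="ndivgdisbdipdi" (len 14), cursors c4@3 c1@7 c2@11 c3@14, authorship .44..11..22.33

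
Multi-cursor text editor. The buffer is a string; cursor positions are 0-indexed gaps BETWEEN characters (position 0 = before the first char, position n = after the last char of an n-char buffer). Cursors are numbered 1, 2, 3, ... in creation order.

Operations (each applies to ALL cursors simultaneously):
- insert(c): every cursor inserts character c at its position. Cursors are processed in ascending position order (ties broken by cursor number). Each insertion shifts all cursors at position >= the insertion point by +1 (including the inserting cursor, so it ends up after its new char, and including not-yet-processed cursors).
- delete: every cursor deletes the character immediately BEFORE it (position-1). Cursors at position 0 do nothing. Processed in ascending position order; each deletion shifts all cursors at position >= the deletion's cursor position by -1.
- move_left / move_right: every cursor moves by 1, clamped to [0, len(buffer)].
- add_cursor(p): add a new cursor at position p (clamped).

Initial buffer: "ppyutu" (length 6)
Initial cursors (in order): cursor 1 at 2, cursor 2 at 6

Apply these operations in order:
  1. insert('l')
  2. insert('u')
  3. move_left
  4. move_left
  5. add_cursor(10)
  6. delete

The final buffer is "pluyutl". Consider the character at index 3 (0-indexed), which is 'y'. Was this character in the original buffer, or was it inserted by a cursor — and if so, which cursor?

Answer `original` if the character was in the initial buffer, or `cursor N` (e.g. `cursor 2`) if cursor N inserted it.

Answer: original

Derivation:
After op 1 (insert('l')): buffer="pplyutul" (len 8), cursors c1@3 c2@8, authorship ..1....2
After op 2 (insert('u')): buffer="ppluyutulu" (len 10), cursors c1@4 c2@10, authorship ..11....22
After op 3 (move_left): buffer="ppluyutulu" (len 10), cursors c1@3 c2@9, authorship ..11....22
After op 4 (move_left): buffer="ppluyutulu" (len 10), cursors c1@2 c2@8, authorship ..11....22
After op 5 (add_cursor(10)): buffer="ppluyutulu" (len 10), cursors c1@2 c2@8 c3@10, authorship ..11....22
After op 6 (delete): buffer="pluyutl" (len 7), cursors c1@1 c2@6 c3@7, authorship .11...2
Authorship (.=original, N=cursor N): . 1 1 . . . 2
Index 3: author = original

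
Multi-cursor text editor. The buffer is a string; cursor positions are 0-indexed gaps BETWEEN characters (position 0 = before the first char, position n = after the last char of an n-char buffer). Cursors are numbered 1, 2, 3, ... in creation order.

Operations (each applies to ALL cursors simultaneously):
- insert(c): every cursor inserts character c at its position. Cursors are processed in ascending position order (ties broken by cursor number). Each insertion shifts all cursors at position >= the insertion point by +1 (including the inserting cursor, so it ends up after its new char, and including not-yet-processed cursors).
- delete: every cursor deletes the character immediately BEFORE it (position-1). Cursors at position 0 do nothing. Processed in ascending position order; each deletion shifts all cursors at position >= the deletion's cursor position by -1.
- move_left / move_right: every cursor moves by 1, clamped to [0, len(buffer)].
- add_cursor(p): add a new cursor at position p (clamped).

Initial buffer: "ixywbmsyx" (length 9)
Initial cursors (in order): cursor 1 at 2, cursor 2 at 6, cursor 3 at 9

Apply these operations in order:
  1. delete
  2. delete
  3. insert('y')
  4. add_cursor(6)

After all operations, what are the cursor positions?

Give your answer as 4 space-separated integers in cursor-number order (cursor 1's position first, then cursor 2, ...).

Answer: 1 4 6 6

Derivation:
After op 1 (delete): buffer="iywbsy" (len 6), cursors c1@1 c2@4 c3@6, authorship ......
After op 2 (delete): buffer="yws" (len 3), cursors c1@0 c2@2 c3@3, authorship ...
After op 3 (insert('y')): buffer="yywysy" (len 6), cursors c1@1 c2@4 c3@6, authorship 1..2.3
After op 4 (add_cursor(6)): buffer="yywysy" (len 6), cursors c1@1 c2@4 c3@6 c4@6, authorship 1..2.3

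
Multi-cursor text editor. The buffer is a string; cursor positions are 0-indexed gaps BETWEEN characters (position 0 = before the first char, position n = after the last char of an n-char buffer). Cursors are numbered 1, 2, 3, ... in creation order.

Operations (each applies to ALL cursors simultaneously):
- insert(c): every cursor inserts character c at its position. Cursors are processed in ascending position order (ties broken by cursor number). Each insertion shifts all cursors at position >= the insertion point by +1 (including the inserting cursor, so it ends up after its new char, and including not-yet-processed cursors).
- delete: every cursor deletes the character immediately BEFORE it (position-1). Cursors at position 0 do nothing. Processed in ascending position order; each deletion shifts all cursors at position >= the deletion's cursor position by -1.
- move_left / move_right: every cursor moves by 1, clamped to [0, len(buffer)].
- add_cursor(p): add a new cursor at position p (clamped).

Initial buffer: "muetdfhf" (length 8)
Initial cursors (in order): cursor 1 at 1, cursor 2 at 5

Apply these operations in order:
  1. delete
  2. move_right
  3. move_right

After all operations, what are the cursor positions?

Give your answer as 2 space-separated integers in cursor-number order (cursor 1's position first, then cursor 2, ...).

Answer: 2 5

Derivation:
After op 1 (delete): buffer="uetfhf" (len 6), cursors c1@0 c2@3, authorship ......
After op 2 (move_right): buffer="uetfhf" (len 6), cursors c1@1 c2@4, authorship ......
After op 3 (move_right): buffer="uetfhf" (len 6), cursors c1@2 c2@5, authorship ......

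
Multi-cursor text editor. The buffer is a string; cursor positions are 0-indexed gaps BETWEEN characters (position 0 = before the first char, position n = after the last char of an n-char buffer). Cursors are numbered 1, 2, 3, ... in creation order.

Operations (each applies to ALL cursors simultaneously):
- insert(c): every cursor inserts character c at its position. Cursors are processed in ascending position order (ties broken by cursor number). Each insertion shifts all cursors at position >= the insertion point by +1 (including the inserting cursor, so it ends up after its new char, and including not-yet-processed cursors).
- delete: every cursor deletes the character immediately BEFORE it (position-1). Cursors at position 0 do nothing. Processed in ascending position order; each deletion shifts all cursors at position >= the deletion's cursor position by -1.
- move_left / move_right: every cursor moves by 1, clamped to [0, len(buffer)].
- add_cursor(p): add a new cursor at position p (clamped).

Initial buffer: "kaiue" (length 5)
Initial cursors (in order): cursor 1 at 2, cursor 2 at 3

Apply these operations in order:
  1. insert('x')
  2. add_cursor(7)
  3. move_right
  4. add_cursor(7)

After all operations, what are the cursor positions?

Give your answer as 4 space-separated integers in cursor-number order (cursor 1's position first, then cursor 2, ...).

After op 1 (insert('x')): buffer="kaxixue" (len 7), cursors c1@3 c2@5, authorship ..1.2..
After op 2 (add_cursor(7)): buffer="kaxixue" (len 7), cursors c1@3 c2@5 c3@7, authorship ..1.2..
After op 3 (move_right): buffer="kaxixue" (len 7), cursors c1@4 c2@6 c3@7, authorship ..1.2..
After op 4 (add_cursor(7)): buffer="kaxixue" (len 7), cursors c1@4 c2@6 c3@7 c4@7, authorship ..1.2..

Answer: 4 6 7 7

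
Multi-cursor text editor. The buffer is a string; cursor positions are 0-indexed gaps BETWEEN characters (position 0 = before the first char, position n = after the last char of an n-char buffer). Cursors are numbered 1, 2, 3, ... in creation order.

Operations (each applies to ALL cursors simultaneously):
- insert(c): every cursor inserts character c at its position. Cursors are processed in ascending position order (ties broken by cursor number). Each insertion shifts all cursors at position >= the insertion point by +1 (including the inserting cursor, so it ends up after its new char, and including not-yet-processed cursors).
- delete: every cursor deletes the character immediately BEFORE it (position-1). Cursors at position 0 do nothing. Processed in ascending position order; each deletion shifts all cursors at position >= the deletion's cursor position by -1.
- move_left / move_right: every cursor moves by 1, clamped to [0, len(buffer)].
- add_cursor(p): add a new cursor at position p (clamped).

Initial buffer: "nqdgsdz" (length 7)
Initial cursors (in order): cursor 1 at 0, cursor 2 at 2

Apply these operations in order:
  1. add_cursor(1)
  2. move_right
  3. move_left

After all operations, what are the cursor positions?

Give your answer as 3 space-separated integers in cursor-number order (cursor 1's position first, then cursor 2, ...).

Answer: 0 2 1

Derivation:
After op 1 (add_cursor(1)): buffer="nqdgsdz" (len 7), cursors c1@0 c3@1 c2@2, authorship .......
After op 2 (move_right): buffer="nqdgsdz" (len 7), cursors c1@1 c3@2 c2@3, authorship .......
After op 3 (move_left): buffer="nqdgsdz" (len 7), cursors c1@0 c3@1 c2@2, authorship .......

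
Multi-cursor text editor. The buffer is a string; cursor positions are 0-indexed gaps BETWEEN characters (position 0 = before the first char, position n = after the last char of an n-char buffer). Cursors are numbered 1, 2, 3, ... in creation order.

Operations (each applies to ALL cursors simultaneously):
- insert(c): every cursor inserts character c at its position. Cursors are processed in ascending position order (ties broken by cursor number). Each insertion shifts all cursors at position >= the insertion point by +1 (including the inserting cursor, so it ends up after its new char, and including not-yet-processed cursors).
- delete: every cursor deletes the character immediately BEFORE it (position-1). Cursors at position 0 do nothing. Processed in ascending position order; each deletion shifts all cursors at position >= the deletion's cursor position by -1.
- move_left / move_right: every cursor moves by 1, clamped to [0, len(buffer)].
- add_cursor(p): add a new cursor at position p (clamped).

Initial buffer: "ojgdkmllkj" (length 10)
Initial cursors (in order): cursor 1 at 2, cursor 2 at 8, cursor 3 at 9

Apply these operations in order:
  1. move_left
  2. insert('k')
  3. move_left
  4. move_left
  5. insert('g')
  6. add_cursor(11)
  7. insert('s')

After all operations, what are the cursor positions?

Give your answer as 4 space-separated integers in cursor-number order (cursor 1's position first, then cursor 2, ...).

Answer: 2 11 16 14

Derivation:
After op 1 (move_left): buffer="ojgdkmllkj" (len 10), cursors c1@1 c2@7 c3@8, authorship ..........
After op 2 (insert('k')): buffer="okjgdkmlklkkj" (len 13), cursors c1@2 c2@9 c3@11, authorship .1......2.3..
After op 3 (move_left): buffer="okjgdkmlklkkj" (len 13), cursors c1@1 c2@8 c3@10, authorship .1......2.3..
After op 4 (move_left): buffer="okjgdkmlklkkj" (len 13), cursors c1@0 c2@7 c3@9, authorship .1......2.3..
After op 5 (insert('g')): buffer="gokjgdkmglkglkkj" (len 16), cursors c1@1 c2@9 c3@12, authorship 1.1.....2.23.3..
After op 6 (add_cursor(11)): buffer="gokjgdkmglkglkkj" (len 16), cursors c1@1 c2@9 c4@11 c3@12, authorship 1.1.....2.23.3..
After op 7 (insert('s')): buffer="gsokjgdkmgslksgslkkj" (len 20), cursors c1@2 c2@11 c4@14 c3@16, authorship 11.1.....22.2433.3..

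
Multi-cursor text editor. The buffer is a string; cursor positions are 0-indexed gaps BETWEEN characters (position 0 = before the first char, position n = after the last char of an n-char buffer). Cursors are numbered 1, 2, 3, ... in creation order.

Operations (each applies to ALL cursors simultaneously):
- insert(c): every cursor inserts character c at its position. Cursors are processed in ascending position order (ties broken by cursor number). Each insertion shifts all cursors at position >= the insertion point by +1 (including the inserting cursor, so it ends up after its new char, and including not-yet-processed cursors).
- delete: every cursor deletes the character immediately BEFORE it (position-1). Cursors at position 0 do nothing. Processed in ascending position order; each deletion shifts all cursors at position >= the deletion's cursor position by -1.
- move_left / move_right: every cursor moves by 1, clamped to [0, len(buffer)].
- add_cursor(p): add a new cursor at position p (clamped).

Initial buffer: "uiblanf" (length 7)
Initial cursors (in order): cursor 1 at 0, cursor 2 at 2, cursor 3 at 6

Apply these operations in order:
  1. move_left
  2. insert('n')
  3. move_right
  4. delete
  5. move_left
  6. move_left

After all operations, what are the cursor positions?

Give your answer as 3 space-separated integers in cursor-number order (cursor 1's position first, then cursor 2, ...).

Answer: 0 0 4

Derivation:
After op 1 (move_left): buffer="uiblanf" (len 7), cursors c1@0 c2@1 c3@5, authorship .......
After op 2 (insert('n')): buffer="nuniblannf" (len 10), cursors c1@1 c2@3 c3@8, authorship 1.2....3..
After op 3 (move_right): buffer="nuniblannf" (len 10), cursors c1@2 c2@4 c3@9, authorship 1.2....3..
After op 4 (delete): buffer="nnblanf" (len 7), cursors c1@1 c2@2 c3@6, authorship 12...3.
After op 5 (move_left): buffer="nnblanf" (len 7), cursors c1@0 c2@1 c3@5, authorship 12...3.
After op 6 (move_left): buffer="nnblanf" (len 7), cursors c1@0 c2@0 c3@4, authorship 12...3.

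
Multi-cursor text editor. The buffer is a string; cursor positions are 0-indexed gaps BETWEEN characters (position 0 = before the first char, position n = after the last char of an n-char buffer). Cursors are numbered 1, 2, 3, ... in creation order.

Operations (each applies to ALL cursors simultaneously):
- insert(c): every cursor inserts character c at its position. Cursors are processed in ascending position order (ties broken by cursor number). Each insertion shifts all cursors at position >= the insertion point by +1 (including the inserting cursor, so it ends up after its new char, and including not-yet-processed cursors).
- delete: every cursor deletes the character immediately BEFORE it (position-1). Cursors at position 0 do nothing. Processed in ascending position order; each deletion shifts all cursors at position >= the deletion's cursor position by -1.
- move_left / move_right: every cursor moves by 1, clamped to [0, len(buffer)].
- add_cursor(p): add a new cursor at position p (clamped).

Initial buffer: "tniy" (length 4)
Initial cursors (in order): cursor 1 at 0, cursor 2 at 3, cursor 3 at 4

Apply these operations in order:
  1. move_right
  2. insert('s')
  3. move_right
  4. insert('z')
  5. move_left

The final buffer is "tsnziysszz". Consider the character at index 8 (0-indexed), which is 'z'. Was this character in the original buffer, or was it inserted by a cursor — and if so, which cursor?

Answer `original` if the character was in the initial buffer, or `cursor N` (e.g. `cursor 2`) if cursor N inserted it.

After op 1 (move_right): buffer="tniy" (len 4), cursors c1@1 c2@4 c3@4, authorship ....
After op 2 (insert('s')): buffer="tsniyss" (len 7), cursors c1@2 c2@7 c3@7, authorship .1...23
After op 3 (move_right): buffer="tsniyss" (len 7), cursors c1@3 c2@7 c3@7, authorship .1...23
After op 4 (insert('z')): buffer="tsnziysszz" (len 10), cursors c1@4 c2@10 c3@10, authorship .1.1..2323
After op 5 (move_left): buffer="tsnziysszz" (len 10), cursors c1@3 c2@9 c3@9, authorship .1.1..2323
Authorship (.=original, N=cursor N): . 1 . 1 . . 2 3 2 3
Index 8: author = 2

Answer: cursor 2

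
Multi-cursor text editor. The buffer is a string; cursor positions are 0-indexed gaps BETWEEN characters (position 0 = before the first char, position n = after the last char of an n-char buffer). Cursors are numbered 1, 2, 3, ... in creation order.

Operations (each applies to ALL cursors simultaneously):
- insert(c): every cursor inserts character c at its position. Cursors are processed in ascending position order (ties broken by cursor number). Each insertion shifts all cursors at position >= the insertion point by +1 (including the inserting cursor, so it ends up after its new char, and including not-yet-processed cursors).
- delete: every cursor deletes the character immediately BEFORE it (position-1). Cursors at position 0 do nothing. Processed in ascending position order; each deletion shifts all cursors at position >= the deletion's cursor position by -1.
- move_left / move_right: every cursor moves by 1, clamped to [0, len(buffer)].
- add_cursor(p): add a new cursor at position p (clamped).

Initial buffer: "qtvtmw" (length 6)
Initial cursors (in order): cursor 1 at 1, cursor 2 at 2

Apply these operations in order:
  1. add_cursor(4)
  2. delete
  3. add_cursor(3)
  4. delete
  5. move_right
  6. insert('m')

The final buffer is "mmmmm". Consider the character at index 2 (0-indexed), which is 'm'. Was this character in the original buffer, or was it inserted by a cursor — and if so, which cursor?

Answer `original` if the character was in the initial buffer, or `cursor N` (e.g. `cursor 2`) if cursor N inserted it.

After op 1 (add_cursor(4)): buffer="qtvtmw" (len 6), cursors c1@1 c2@2 c3@4, authorship ......
After op 2 (delete): buffer="vmw" (len 3), cursors c1@0 c2@0 c3@1, authorship ...
After op 3 (add_cursor(3)): buffer="vmw" (len 3), cursors c1@0 c2@0 c3@1 c4@3, authorship ...
After op 4 (delete): buffer="m" (len 1), cursors c1@0 c2@0 c3@0 c4@1, authorship .
After op 5 (move_right): buffer="m" (len 1), cursors c1@1 c2@1 c3@1 c4@1, authorship .
After op 6 (insert('m')): buffer="mmmmm" (len 5), cursors c1@5 c2@5 c3@5 c4@5, authorship .1234
Authorship (.=original, N=cursor N): . 1 2 3 4
Index 2: author = 2

Answer: cursor 2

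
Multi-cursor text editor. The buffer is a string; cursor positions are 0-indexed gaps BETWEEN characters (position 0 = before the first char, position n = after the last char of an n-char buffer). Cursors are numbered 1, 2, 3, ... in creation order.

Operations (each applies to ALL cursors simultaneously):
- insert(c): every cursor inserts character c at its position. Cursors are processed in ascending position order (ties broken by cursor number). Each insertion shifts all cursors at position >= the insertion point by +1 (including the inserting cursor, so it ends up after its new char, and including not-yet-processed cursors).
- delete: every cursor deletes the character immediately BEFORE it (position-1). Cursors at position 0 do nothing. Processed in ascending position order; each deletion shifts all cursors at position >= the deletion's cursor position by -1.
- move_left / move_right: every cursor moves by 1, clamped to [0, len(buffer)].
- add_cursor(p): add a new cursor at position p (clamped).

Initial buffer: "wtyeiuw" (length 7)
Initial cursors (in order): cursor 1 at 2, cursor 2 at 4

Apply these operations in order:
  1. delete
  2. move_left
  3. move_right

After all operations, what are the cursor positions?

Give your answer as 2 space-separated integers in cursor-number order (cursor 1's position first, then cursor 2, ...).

Answer: 1 2

Derivation:
After op 1 (delete): buffer="wyiuw" (len 5), cursors c1@1 c2@2, authorship .....
After op 2 (move_left): buffer="wyiuw" (len 5), cursors c1@0 c2@1, authorship .....
After op 3 (move_right): buffer="wyiuw" (len 5), cursors c1@1 c2@2, authorship .....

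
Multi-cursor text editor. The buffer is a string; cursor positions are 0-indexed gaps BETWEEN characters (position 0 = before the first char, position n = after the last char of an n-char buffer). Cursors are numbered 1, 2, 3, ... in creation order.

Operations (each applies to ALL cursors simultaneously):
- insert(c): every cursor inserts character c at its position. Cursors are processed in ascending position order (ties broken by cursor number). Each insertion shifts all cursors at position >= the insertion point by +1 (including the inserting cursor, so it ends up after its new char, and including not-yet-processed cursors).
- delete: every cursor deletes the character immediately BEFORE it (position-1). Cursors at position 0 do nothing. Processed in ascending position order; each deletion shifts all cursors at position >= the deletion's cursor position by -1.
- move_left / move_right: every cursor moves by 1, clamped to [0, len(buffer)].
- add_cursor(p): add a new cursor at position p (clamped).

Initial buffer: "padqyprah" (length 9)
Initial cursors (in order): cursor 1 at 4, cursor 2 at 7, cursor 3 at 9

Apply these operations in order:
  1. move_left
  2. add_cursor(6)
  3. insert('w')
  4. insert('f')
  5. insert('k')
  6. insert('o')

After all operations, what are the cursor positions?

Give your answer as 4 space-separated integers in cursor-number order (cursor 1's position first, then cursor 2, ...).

After op 1 (move_left): buffer="padqyprah" (len 9), cursors c1@3 c2@6 c3@8, authorship .........
After op 2 (add_cursor(6)): buffer="padqyprah" (len 9), cursors c1@3 c2@6 c4@6 c3@8, authorship .........
After op 3 (insert('w')): buffer="padwqypwwrawh" (len 13), cursors c1@4 c2@9 c4@9 c3@12, authorship ...1...24..3.
After op 4 (insert('f')): buffer="padwfqypwwffrawfh" (len 17), cursors c1@5 c2@12 c4@12 c3@16, authorship ...11...2424..33.
After op 5 (insert('k')): buffer="padwfkqypwwffkkrawfkh" (len 21), cursors c1@6 c2@15 c4@15 c3@20, authorship ...111...242424..333.
After op 6 (insert('o')): buffer="padwfkoqypwwffkkoorawfkoh" (len 25), cursors c1@7 c2@18 c4@18 c3@24, authorship ...1111...24242424..3333.

Answer: 7 18 24 18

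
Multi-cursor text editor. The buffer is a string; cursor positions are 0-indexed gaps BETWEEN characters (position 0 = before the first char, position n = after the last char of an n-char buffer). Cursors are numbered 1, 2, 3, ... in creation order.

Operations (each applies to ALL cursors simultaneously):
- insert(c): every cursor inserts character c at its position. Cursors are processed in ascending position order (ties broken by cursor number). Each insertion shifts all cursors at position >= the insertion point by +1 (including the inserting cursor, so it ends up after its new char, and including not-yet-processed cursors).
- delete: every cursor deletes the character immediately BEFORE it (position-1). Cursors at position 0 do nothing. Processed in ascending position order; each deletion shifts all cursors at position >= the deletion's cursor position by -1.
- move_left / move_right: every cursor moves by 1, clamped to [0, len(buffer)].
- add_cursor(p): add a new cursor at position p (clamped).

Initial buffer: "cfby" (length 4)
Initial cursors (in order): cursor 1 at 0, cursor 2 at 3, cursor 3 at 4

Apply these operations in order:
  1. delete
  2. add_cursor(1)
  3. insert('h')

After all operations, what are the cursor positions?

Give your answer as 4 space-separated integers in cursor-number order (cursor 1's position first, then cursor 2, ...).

After op 1 (delete): buffer="cf" (len 2), cursors c1@0 c2@2 c3@2, authorship ..
After op 2 (add_cursor(1)): buffer="cf" (len 2), cursors c1@0 c4@1 c2@2 c3@2, authorship ..
After op 3 (insert('h')): buffer="hchfhh" (len 6), cursors c1@1 c4@3 c2@6 c3@6, authorship 1.4.23

Answer: 1 6 6 3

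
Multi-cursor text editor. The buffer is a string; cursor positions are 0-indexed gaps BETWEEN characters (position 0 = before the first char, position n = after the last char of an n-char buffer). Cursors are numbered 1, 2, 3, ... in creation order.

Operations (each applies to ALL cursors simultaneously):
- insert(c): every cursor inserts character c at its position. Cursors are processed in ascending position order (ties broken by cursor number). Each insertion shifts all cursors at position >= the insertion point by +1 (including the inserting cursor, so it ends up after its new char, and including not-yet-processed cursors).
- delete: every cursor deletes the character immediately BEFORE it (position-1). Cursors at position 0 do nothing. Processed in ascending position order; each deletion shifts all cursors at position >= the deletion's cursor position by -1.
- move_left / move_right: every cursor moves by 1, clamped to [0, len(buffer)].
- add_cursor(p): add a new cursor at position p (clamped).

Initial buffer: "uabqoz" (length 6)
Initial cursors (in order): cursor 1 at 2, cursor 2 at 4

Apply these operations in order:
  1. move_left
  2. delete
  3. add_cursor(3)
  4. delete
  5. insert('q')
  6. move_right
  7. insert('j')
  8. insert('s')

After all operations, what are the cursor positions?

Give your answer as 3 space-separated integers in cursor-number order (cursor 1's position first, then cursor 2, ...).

Answer: 7 7 11

Derivation:
After op 1 (move_left): buffer="uabqoz" (len 6), cursors c1@1 c2@3, authorship ......
After op 2 (delete): buffer="aqoz" (len 4), cursors c1@0 c2@1, authorship ....
After op 3 (add_cursor(3)): buffer="aqoz" (len 4), cursors c1@0 c2@1 c3@3, authorship ....
After op 4 (delete): buffer="qz" (len 2), cursors c1@0 c2@0 c3@1, authorship ..
After op 5 (insert('q')): buffer="qqqqz" (len 5), cursors c1@2 c2@2 c3@4, authorship 12.3.
After op 6 (move_right): buffer="qqqqz" (len 5), cursors c1@3 c2@3 c3@5, authorship 12.3.
After op 7 (insert('j')): buffer="qqqjjqzj" (len 8), cursors c1@5 c2@5 c3@8, authorship 12.123.3
After op 8 (insert('s')): buffer="qqqjjssqzjs" (len 11), cursors c1@7 c2@7 c3@11, authorship 12.12123.33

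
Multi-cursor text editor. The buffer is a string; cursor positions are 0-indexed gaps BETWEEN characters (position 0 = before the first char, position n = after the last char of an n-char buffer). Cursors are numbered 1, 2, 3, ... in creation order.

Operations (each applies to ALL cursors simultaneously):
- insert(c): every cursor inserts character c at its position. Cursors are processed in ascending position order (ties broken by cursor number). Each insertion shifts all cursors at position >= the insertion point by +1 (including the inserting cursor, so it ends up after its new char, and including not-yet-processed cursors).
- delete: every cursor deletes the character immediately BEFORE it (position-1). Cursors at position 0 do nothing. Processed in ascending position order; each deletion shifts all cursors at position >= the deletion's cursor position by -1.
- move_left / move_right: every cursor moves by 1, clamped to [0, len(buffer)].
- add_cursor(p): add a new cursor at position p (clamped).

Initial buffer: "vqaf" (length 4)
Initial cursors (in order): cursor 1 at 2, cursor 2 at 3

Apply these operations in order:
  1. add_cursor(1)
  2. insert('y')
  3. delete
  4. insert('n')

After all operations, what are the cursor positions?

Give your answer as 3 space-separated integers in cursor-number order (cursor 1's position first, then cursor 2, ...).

After op 1 (add_cursor(1)): buffer="vqaf" (len 4), cursors c3@1 c1@2 c2@3, authorship ....
After op 2 (insert('y')): buffer="vyqyayf" (len 7), cursors c3@2 c1@4 c2@6, authorship .3.1.2.
After op 3 (delete): buffer="vqaf" (len 4), cursors c3@1 c1@2 c2@3, authorship ....
After op 4 (insert('n')): buffer="vnqnanf" (len 7), cursors c3@2 c1@4 c2@6, authorship .3.1.2.

Answer: 4 6 2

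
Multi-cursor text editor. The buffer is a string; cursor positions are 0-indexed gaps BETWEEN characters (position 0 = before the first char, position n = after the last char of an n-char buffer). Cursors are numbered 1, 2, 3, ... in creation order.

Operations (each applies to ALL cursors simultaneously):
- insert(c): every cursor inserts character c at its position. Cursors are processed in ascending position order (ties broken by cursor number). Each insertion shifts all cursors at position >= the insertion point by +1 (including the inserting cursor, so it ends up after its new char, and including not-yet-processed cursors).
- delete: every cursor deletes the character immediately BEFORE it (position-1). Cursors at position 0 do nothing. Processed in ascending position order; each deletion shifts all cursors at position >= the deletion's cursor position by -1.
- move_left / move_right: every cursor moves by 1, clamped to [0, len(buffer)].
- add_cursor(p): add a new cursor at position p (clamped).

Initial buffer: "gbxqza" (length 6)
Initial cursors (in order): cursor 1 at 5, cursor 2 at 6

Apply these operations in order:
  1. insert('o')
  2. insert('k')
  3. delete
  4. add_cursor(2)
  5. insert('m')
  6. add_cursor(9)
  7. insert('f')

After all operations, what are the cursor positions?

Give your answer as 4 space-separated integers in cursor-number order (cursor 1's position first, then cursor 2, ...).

After op 1 (insert('o')): buffer="gbxqzoao" (len 8), cursors c1@6 c2@8, authorship .....1.2
After op 2 (insert('k')): buffer="gbxqzokaok" (len 10), cursors c1@7 c2@10, authorship .....11.22
After op 3 (delete): buffer="gbxqzoao" (len 8), cursors c1@6 c2@8, authorship .....1.2
After op 4 (add_cursor(2)): buffer="gbxqzoao" (len 8), cursors c3@2 c1@6 c2@8, authorship .....1.2
After op 5 (insert('m')): buffer="gbmxqzomaom" (len 11), cursors c3@3 c1@8 c2@11, authorship ..3...11.22
After op 6 (add_cursor(9)): buffer="gbmxqzomaom" (len 11), cursors c3@3 c1@8 c4@9 c2@11, authorship ..3...11.22
After op 7 (insert('f')): buffer="gbmfxqzomfafomf" (len 15), cursors c3@4 c1@10 c4@12 c2@15, authorship ..33...111.4222

Answer: 10 15 4 12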